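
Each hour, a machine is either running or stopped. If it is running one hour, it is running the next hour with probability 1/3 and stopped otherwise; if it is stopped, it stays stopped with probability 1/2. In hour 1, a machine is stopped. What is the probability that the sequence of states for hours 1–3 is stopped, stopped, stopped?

1/4

Hour 1 is given. For each transition, use the conditional probability from the current state:
P(stopped | stopped) = 1/2; P(stopped | stopped) = 1/2.
P = 1/2 × 1/2 = 1/4.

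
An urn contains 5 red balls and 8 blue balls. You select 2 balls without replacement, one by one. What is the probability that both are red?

P = 5/13 × 4/12 = 20/156 = 5/39.

5/39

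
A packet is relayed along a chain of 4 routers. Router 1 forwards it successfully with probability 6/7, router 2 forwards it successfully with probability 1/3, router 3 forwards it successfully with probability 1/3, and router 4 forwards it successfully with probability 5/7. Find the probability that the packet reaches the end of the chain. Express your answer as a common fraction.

Multiplying along the chain,
P = 6/7 × 1/3 × 1/3 × 5/7 = 30/441 = 10/147.

10/147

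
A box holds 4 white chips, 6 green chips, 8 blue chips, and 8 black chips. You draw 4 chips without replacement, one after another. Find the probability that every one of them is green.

3/2990

P(all green) = 6/26 × 5/25 × 4/24 × 3/23 = 360/358800 = 3/2990.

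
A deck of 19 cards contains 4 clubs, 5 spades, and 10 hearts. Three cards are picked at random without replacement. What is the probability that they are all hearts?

40/323

P(every draw is a heart) = 10/19 × 9/18 × 8/17 = 720/5814 = 40/323.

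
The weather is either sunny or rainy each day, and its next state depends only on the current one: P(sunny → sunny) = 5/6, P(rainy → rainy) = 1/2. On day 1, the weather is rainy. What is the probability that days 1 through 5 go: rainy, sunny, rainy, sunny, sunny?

5/144

Day 1 is given. For each transition, use the conditional probability from the current state:
P(sunny | rainy) = 1/2; P(rainy | sunny) = 1/6; P(sunny | rainy) = 1/2; P(sunny | sunny) = 5/6.
P = 1/2 × 1/6 × 1/2 × 5/6 = 5/144.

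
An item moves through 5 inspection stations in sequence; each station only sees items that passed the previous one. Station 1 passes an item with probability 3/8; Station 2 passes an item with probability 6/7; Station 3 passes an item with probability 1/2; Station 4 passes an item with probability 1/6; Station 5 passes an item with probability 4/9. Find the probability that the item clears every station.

Multiplying along the chain,
P = 3/8 × 6/7 × 1/2 × 1/6 × 4/9 = 72/6048 = 1/84.

1/84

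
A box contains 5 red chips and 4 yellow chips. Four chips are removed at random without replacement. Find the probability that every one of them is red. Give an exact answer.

P(every draw is red) = 5/9 × 4/8 × 3/7 × 2/6 = 120/3024 = 5/126.

5/126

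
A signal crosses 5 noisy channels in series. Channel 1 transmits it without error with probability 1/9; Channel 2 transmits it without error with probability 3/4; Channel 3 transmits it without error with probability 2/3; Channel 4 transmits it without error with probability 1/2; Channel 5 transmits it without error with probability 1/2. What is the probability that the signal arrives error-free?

Multiplying along the chain,
P = 1/9 × 3/4 × 2/3 × 1/2 × 1/2 = 6/432 = 1/72.

1/72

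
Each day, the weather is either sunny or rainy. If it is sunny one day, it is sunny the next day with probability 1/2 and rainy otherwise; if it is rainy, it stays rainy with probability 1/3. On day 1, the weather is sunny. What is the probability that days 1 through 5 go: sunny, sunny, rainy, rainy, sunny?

Day 1 is given. For each transition, use the conditional probability from the current state:
P(sunny | sunny) = 1/2; P(rainy | sunny) = 1/2; P(rainy | rainy) = 1/3; P(sunny | rainy) = 2/3.
P = 1/2 × 1/2 × 1/3 × 2/3 = 2/36 = 1/18.

1/18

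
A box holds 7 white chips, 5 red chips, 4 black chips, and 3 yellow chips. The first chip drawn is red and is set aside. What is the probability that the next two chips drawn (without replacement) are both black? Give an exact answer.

After the first draw, 4 of the remaining 18 chips are black.
P = 4/18 × 3/17 = 12/306 = 2/51.

2/51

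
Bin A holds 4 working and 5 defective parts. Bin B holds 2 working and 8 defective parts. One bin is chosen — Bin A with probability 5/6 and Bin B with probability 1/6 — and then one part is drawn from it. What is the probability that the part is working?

109/270

From Bin A: P(working) = 4/9.
From Bin B: P(working) = 2/10.
Total probability = (5/6)(4/9) + (1/6)(2/10) = 109/270.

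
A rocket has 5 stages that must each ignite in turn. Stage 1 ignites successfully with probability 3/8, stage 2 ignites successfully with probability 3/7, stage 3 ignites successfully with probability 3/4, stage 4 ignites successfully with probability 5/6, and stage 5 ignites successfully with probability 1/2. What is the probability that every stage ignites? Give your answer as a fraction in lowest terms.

45/896

The events are sequential, so multiply the conditional probabilities:
P = 3/8 × 3/7 × 3/4 × 5/6 × 1/2 = 135/2688 = 45/896.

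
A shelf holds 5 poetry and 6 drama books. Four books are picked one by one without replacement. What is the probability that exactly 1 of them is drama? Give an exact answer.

One ordering (drama drawn first) has probability 6/11 × 5/10 × 4/9 × 3/8 = 360/7920 = 1/22.
There are C(4,1) = 4 such orderings, each equally likely, so P = 4 × 1/22 = 2/11.

2/11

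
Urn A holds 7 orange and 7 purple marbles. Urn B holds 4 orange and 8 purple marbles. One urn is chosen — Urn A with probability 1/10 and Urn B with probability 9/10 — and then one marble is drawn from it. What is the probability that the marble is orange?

7/20

From Urn A: P(orange) = 7/14.
From Urn B: P(orange) = 4/12.
Total probability = (1/10)(7/14) + (9/10)(4/12) = 7/20.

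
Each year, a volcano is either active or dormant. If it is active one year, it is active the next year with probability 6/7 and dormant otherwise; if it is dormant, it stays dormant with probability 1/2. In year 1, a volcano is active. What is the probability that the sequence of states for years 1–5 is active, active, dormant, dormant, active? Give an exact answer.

Year 1 is given. For each transition, use the conditional probability from the current state:
P(active | active) = 6/7; P(dormant | active) = 1/7; P(dormant | dormant) = 1/2; P(active | dormant) = 1/2.
P = 6/7 × 1/7 × 1/2 × 1/2 = 6/196 = 3/98.

3/98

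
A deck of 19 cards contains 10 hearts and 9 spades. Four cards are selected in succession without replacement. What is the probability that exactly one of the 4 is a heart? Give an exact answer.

70/323

One ordering (a heart drawn first) has probability 10/19 × 9/18 × 8/17 × 7/16 = 5040/93024 = 35/646.
There are C(4,1) = 4 such orderings, each equally likely, so P = 4 × 35/646 = 70/323.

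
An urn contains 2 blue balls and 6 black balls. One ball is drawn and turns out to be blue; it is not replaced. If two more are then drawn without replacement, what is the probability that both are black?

After the first draw, 6 of the remaining 7 balls are black.
P = 6/7 × 5/6 = 30/42 = 5/7.

5/7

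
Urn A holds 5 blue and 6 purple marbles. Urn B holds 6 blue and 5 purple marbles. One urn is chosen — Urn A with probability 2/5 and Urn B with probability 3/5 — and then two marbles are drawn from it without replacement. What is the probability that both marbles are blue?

13/55

From Urn A: P(both blue) = (5/11)(4/10) = 2/11.
From Urn B: P(both blue) = (6/11)(5/10) = 3/11.
Total probability = (2/5)(2/11) + (3/5)(3/11) = 13/55.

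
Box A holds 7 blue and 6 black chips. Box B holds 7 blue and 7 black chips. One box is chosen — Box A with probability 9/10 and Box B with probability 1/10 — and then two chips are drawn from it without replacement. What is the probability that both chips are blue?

69/260

From Box A: P(both blue) = (7/13)(6/12) = 7/26.
From Box B: P(both blue) = (7/14)(6/13) = 3/13.
Total probability = (9/10)(7/26) + (1/10)(3/13) = 69/260.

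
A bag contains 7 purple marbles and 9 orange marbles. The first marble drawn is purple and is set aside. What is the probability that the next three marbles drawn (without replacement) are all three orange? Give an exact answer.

12/65

With the first marble removed, 9 orange remain out of 15.
P = 9/15 × 8/14 × 7/13 = 504/2730 = 12/65.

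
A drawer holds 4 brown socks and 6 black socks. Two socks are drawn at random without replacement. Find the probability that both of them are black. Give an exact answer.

P = 6/10 × 5/9 = 30/90 = 1/3.

1/3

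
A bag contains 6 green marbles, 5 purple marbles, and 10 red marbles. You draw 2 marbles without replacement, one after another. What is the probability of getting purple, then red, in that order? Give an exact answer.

Multiply the probability of each draw given the previous ones:
P = 5/21 × 10/20 = 50/420 = 5/42.

5/42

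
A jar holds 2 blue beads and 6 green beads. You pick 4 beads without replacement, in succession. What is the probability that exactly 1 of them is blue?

4/7

One ordering (blue drawn first) has probability 2/8 × 6/7 × 5/6 × 4/5 = 240/1680 = 1/7.
There are C(4,1) = 4 such orderings, each equally likely, so P = 4 × 1/7 = 4/7.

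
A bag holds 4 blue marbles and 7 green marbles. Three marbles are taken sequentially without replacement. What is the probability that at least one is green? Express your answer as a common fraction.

161/165

P(no green) = 4/11 × 3/10 × 2/9 = 24/990 = 4/165.
P(at least one) = 1 − 4/165 = 161/165.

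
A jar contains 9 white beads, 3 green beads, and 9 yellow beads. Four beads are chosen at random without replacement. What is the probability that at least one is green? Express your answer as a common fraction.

65/133

P(no green) = 18/21 × 17/20 × 16/19 × 15/18 = 73440/143640 = 68/133.
P(at least one) = 1 − 68/133 = 65/133.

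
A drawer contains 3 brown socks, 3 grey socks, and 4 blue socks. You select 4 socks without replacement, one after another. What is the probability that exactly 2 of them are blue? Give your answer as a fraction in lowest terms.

3/7

One ordering (blue drawn first) has probability 4/10 × 3/9 × 6/8 × 5/7 = 360/5040 = 1/14.
There are C(4,2) = 6 such orderings, each equally likely, so P = 6 × 1/14 = 3/7.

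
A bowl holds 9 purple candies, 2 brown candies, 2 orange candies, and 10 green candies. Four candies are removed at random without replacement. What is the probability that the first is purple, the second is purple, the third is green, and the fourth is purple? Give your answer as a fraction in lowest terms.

6/253

Chain rule:
P = 9/23 × 8/22 × 10/21 × 7/20 = 5040/212520 = 6/253.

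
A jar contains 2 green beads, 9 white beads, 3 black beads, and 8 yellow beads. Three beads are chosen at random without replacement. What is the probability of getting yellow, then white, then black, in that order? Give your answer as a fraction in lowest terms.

Multiply the probability of each draw given the previous ones:
P = 8/22 × 9/21 × 3/20 = 216/9240 = 9/385.

9/385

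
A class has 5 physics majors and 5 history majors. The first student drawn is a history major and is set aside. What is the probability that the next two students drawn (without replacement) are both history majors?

After the first draw, 4 of the remaining 9 students are history majors.
P = 4/9 × 3/8 = 12/72 = 1/6.

1/6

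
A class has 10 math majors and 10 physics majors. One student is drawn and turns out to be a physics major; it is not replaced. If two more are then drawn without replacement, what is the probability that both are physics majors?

After the first draw, 9 of the remaining 19 students are physics majors.
P = 9/19 × 8/18 = 72/342 = 4/19.

4/19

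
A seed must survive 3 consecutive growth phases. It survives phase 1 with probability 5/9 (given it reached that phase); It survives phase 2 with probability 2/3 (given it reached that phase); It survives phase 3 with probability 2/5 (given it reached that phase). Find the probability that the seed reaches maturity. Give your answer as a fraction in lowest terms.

The events are sequential, so multiply the conditional probabilities:
P = 5/9 × 2/3 × 2/5 = 20/135 = 4/27.

4/27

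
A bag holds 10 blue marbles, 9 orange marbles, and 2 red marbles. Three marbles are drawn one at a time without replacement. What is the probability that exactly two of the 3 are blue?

One ordering (blue drawn first) has probability 10/21 × 9/20 × 11/19 = 990/7980 = 33/266.
There are C(3,2) = 3 such orderings, each equally likely, so P = 3 × 33/266 = 99/266.

99/266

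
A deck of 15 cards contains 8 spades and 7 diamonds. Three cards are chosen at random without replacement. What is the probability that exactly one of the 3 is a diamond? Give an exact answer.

One ordering (a diamond drawn first) has probability 7/15 × 8/14 × 7/13 = 392/2730 = 28/195.
There are C(3,1) = 3 such orderings, each equally likely, so P = 3 × 28/195 = 28/65.

28/65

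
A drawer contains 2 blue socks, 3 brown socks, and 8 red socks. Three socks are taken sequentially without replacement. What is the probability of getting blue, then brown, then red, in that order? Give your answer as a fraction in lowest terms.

4/143

Each draw changes the counts, so multiply the conditional probabilities along the sequence:
P = 2/13 × 3/12 × 8/11 = 48/1716 = 4/143.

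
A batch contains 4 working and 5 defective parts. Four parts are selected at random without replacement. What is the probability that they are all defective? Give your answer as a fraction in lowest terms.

P(all defective) = 5/9 × 4/8 × 3/7 × 2/6 = 120/3024 = 5/126.

5/126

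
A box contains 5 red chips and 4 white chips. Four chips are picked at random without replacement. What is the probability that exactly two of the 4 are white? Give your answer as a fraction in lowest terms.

One ordering (white drawn first) has probability 4/9 × 3/8 × 5/7 × 4/6 = 240/3024 = 5/63.
There are C(4,2) = 6 such orderings, each equally likely, so P = 6 × 5/63 = 10/21.

10/21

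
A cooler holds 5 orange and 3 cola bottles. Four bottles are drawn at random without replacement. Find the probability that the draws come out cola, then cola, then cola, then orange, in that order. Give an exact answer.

1/56

Each draw changes the counts, so multiply the conditional probabilities along the sequence:
P = 3/8 × 2/7 × 1/6 × 5/5 = 30/1680 = 1/56.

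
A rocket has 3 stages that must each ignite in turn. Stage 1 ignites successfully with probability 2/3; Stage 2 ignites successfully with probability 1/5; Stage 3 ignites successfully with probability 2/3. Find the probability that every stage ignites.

4/45

Each stage is reached only if all earlier stages succeed, so
P = 2/3 × 1/5 × 2/3 = 4/45.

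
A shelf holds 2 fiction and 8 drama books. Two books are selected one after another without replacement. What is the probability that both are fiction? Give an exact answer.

1/45

P(every draw is fiction) = 2/10 × 1/9 = 2/90 = 1/45.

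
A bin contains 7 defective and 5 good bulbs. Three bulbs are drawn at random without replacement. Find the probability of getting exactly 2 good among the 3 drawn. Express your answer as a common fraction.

One ordering (good drawn first) has probability 5/12 × 4/11 × 7/10 = 140/1320 = 7/66.
There are C(3,2) = 3 such orderings, each equally likely, so P = 3 × 7/66 = 7/22.

7/22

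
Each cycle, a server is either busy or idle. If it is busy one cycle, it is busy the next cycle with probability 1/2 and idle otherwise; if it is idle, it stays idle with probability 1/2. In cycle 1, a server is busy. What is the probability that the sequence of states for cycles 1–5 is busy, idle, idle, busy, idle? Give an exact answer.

1/16

Cycle 1 is given. For each transition, use the conditional probability from the current state:
P(idle | busy) = 1/2; P(idle | idle) = 1/2; P(busy | idle) = 1/2; P(idle | busy) = 1/2.
P = 1/2 × 1/2 × 1/2 × 1/2 = 1/16.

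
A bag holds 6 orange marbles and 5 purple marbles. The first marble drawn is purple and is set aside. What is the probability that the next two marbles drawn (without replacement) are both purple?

2/15

After the first draw, 4 of the remaining 10 marbles are purple.
P = 4/10 × 3/9 = 12/90 = 2/15.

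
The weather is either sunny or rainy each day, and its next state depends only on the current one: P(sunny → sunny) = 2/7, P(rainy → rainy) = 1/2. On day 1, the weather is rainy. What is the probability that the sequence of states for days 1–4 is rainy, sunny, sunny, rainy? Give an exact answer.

5/49

Day 1 is given. For each transition, use the conditional probability from the current state:
P(sunny | rainy) = 1/2; P(sunny | sunny) = 2/7; P(rainy | sunny) = 5/7.
P = 1/2 × 2/7 × 5/7 = 10/98 = 5/49.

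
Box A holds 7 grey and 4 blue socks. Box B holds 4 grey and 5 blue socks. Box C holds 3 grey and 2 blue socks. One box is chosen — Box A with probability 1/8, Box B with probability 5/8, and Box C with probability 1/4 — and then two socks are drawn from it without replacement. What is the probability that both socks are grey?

599/2640

From Box A: P(both grey) = (7/11)(6/10) = 21/55.
From Box B: P(both grey) = (4/9)(3/8) = 1/6.
From Box C: P(both grey) = (3/5)(2/4) = 3/10.
Total probability = (1/8)(21/55) + (5/8)(1/6) + (1/4)(3/10) = 599/2640.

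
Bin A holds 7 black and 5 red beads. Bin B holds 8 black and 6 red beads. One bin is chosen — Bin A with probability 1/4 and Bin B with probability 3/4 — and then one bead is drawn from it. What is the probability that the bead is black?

193/336

From Bin A: P(black) = 7/12.
From Bin B: P(black) = 8/14.
Total probability = (1/4)(7/12) + (3/4)(8/14) = 193/336.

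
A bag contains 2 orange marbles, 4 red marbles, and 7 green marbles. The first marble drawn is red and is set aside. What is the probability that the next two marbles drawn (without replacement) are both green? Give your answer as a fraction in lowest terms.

7/22

With the first marble removed, 7 green remain out of 12.
P = 7/12 × 6/11 = 42/132 = 7/22.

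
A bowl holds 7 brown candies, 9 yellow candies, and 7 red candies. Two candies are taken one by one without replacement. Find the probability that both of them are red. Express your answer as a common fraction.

P(every draw is red) = 7/23 × 6/22 = 42/506 = 21/253.

21/253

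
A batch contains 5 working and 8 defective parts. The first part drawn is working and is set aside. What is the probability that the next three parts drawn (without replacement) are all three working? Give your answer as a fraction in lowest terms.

With the first part removed, 4 working remain out of 12.
P = 4/12 × 3/11 × 2/10 = 24/1320 = 1/55.

1/55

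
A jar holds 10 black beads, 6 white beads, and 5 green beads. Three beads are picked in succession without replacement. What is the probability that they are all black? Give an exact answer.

P = 10/21 × 9/20 × 8/19 = 720/7980 = 12/133.

12/133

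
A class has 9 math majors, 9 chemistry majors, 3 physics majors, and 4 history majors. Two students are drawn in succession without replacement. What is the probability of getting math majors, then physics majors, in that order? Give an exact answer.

9/200

Chain rule:
P = 9/25 × 3/24 = 27/600 = 9/200.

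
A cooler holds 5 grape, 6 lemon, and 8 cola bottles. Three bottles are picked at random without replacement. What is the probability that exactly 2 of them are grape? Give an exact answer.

One ordering (grape drawn first) has probability 5/19 × 4/18 × 14/17 = 280/5814 = 140/2907.
There are C(3,2) = 3 such orderings, each equally likely, so P = 3 × 140/2907 = 140/969.

140/969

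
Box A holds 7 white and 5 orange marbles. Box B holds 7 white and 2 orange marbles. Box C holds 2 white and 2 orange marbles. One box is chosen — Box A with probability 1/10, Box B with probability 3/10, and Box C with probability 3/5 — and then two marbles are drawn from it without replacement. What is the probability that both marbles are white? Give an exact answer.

27/88

From Box A: P(both white) = (7/12)(6/11) = 7/22.
From Box B: P(both white) = (7/9)(6/8) = 7/12.
From Box C: P(both white) = (2/4)(1/3) = 1/6.
Total probability = (1/10)(7/22) + (3/10)(7/12) + (3/5)(1/6) = 27/88.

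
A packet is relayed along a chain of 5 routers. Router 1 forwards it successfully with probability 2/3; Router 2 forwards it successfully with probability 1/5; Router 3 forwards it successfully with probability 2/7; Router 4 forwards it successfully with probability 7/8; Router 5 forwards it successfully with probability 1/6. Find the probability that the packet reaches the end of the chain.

1/180

Multiplying along the chain,
P = 2/3 × 1/5 × 2/7 × 7/8 × 1/6 = 28/5040 = 1/180.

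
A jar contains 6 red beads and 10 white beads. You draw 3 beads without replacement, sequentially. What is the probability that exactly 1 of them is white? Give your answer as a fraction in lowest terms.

One ordering (white drawn first) has probability 10/16 × 6/15 × 5/14 = 300/3360 = 5/56.
There are C(3,1) = 3 such orderings, each equally likely, so P = 3 × 5/56 = 15/56.

15/56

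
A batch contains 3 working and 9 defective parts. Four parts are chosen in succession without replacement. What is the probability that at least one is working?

41/55

P(no working) = 9/12 × 8/11 × 7/10 × 6/9 = 3024/11880 = 14/55.
P(at least one) = 1 − 14/55 = 41/55.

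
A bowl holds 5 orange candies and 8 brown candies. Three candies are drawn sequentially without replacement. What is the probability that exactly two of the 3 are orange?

One ordering (orange drawn first) has probability 5/13 × 4/12 × 8/11 = 160/1716 = 40/429.
There are C(3,2) = 3 such orderings, each equally likely, so P = 3 × 40/429 = 40/143.

40/143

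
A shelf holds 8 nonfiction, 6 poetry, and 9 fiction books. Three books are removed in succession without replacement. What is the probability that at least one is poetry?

P(no poetry) = 17/23 × 16/22 × 15/21 = 4080/10626 = 680/1771.
P(at least one) = 1 − 680/1771 = 1091/1771.

1091/1771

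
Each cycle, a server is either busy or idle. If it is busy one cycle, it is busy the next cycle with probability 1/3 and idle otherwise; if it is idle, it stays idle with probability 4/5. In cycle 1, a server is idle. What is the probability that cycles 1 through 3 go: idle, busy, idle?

Cycle 1 is given. For each transition, use the conditional probability from the current state:
P(busy | idle) = 1/5; P(idle | busy) = 2/3.
P = 1/5 × 2/3 = 2/15.

2/15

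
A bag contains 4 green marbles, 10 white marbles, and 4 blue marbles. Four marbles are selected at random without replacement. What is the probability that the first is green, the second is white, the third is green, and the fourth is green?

1/306

Each draw changes the counts, so multiply the conditional probabilities along the sequence:
P = 4/18 × 10/17 × 3/16 × 2/15 = 240/73440 = 1/306.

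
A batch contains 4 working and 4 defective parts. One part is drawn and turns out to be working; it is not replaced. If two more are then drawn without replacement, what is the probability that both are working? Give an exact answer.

After the first draw, 3 of the remaining 7 parts are working.
P = 3/7 × 2/6 = 6/42 = 1/7.

1/7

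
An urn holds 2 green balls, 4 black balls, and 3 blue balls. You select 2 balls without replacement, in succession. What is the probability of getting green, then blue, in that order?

1/12

Multiply the probability of each draw given the previous ones:
P = 2/9 × 3/8 = 6/72 = 1/12.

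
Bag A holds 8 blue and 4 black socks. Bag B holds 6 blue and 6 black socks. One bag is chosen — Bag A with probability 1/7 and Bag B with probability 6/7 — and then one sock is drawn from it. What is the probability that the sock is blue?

From Bag A: P(blue) = 8/12.
From Bag B: P(blue) = 6/12.
Total probability = (1/7)(8/12) + (6/7)(6/12) = 11/21.

11/21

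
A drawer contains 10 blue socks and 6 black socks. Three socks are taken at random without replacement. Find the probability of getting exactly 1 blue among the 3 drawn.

15/56

One ordering (blue drawn first) has probability 10/16 × 6/15 × 5/14 = 300/3360 = 5/56.
There are C(3,1) = 3 such orderings, each equally likely, so P = 3 × 5/56 = 15/56.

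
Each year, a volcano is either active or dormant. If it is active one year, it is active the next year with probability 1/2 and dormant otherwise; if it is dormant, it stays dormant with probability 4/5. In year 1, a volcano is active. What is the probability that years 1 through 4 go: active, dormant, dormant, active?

Year 1 is given. For each transition, use the conditional probability from the current state:
P(dormant | active) = 1/2; P(dormant | dormant) = 4/5; P(active | dormant) = 1/5.
P = 1/2 × 4/5 × 1/5 = 4/50 = 2/25.

2/25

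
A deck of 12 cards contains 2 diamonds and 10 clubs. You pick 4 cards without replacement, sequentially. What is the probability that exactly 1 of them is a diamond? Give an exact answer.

One ordering (a diamond drawn first) has probability 2/12 × 10/11 × 9/10 × 8/9 = 1440/11880 = 4/33.
There are C(4,1) = 4 such orderings, each equally likely, so P = 4 × 4/33 = 16/33.

16/33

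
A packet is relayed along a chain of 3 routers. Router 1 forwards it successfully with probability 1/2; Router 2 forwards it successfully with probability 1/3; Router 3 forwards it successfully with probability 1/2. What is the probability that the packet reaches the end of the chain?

1/12

Multiplying along the chain,
P = 1/2 × 1/3 × 1/2 = 1/12.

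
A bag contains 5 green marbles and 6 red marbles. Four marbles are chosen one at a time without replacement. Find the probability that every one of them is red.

P = 6/11 × 5/10 × 4/9 × 3/8 = 360/7920 = 1/22.

1/22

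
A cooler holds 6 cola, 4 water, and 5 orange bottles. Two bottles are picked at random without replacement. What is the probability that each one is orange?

P = 5/15 × 4/14 = 20/210 = 2/21.

2/21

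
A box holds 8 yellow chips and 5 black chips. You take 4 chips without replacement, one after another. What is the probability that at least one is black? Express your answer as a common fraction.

P(no black) = 8/13 × 7/12 × 6/11 × 5/10 = 1680/17160 = 14/143.
P(at least one) = 1 − 14/143 = 129/143.

129/143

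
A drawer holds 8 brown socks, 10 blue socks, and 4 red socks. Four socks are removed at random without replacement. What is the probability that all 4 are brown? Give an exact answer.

P(all brown) = 8/22 × 7/21 × 6/20 × 5/19 = 1680/175560 = 2/209.

2/209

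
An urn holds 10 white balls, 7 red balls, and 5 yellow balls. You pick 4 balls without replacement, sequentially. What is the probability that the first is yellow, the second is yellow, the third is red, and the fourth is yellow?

1/418

Chain rule:
P = 5/22 × 4/21 × 7/20 × 3/19 = 420/175560 = 1/418.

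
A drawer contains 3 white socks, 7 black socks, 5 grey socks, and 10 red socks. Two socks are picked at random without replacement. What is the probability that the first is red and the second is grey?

Chain rule:
P = 10/25 × 5/24 = 50/600 = 1/12.

1/12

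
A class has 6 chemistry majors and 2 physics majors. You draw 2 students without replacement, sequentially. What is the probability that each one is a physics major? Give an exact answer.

P = 2/8 × 1/7 = 2/56 = 1/28.

1/28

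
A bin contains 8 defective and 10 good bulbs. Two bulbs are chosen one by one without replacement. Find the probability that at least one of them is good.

125/153

P(no good) = 8/18 × 7/17 = 56/306 = 28/153.
P(at least one) = 1 − 28/153 = 125/153.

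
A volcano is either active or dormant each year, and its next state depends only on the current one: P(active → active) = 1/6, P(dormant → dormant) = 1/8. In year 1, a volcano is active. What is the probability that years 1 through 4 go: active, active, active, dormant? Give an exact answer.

5/216

Year 1 is given. For each transition, use the conditional probability from the current state:
P(active | active) = 1/6; P(active | active) = 1/6; P(dormant | active) = 5/6.
P = 1/6 × 1/6 × 5/6 = 5/216.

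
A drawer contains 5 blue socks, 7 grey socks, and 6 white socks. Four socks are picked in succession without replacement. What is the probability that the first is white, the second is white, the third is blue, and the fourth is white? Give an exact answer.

Chain rule:
P = 6/18 × 5/17 × 5/16 × 4/15 = 600/73440 = 5/612.

5/612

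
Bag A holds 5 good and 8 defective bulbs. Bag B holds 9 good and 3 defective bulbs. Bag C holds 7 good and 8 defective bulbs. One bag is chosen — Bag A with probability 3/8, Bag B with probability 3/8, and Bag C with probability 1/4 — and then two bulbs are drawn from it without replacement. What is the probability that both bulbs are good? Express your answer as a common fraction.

From Bag A: P(both good) = (5/13)(4/12) = 5/39.
From Bag B: P(both good) = (9/12)(8/11) = 6/11.
From Bag C: P(both good) = (7/15)(6/14) = 1/5.
Total probability = (3/8)(5/39) + (3/8)(6/11) + (1/4)(1/5) = 1731/5720.

1731/5720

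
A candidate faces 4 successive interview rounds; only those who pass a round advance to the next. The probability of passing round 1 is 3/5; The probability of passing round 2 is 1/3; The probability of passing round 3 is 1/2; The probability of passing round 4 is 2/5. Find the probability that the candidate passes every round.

1/25

Multiplying along the chain,
P = 3/5 × 1/3 × 1/2 × 2/5 = 6/150 = 1/25.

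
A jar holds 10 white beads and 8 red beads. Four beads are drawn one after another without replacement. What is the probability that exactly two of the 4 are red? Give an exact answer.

7/17

One ordering (red drawn first) has probability 8/18 × 7/17 × 10/16 × 9/15 = 5040/73440 = 7/102.
There are C(4,2) = 6 such orderings, each equally likely, so P = 6 × 7/102 = 7/17.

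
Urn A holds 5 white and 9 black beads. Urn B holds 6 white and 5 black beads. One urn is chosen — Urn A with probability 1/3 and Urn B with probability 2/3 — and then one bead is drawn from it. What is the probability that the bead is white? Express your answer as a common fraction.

From Urn A: P(white) = 5/14.
From Urn B: P(white) = 6/11.
Total probability = (1/3)(5/14) + (2/3)(6/11) = 223/462.

223/462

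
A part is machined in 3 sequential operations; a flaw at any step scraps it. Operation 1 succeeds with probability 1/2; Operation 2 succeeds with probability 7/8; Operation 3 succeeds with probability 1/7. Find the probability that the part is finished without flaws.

Each stage is reached only if all earlier stages succeed, so
P = 1/2 × 7/8 × 1/7 = 7/112 = 1/16.

1/16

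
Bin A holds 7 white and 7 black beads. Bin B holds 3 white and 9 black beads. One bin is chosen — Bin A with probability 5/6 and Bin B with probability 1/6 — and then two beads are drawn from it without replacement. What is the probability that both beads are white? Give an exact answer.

From Bin A: P(both white) = (7/14)(6/13) = 3/13.
From Bin B: P(both white) = (3/12)(2/11) = 1/22.
Total probability = (5/6)(3/13) + (1/6)(1/22) = 343/1716.

343/1716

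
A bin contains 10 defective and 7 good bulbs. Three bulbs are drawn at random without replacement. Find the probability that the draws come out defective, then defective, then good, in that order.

21/136

Multiply the probability of each draw given the previous ones:
P = 10/17 × 9/16 × 7/15 = 630/4080 = 21/136.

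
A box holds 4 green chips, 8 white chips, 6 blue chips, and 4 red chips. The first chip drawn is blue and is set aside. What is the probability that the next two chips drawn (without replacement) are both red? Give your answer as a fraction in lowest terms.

With the first chip removed, 4 red remain out of 21.
P = 4/21 × 3/20 = 12/420 = 1/35.

1/35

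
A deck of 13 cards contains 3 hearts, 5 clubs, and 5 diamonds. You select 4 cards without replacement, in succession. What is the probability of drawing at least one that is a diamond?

P(no diamonds) = 8/13 × 7/12 × 6/11 × 5/10 = 1680/17160 = 14/143.
P(at least one) = 1 − 14/143 = 129/143.

129/143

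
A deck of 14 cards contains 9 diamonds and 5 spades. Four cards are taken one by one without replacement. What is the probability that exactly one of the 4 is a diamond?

One ordering (a diamond drawn first) has probability 9/14 × 5/13 × 4/12 × 3/11 = 540/24024 = 45/2002.
There are C(4,1) = 4 such orderings, each equally likely, so P = 4 × 45/2002 = 90/1001.

90/1001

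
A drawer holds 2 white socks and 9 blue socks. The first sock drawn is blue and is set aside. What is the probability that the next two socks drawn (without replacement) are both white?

After the first draw, 2 of the remaining 10 socks are white.
P = 2/10 × 1/9 = 2/90 = 1/45.

1/45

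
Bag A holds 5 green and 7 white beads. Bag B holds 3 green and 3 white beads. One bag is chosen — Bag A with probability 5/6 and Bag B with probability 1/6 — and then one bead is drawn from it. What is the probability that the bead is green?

From Bag A: P(green) = 5/12.
From Bag B: P(green) = 3/6.
Total probability = (5/6)(5/12) + (1/6)(3/6) = 31/72.

31/72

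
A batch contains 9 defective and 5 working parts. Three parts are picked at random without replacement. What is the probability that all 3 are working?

P(every draw is working) = 5/14 × 4/13 × 3/12 = 60/2184 = 5/182.

5/182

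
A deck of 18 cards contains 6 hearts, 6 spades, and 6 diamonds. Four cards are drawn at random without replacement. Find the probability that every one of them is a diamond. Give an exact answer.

1/204

P(every draw is a diamond) = 6/18 × 5/17 × 4/16 × 3/15 = 360/73440 = 1/204.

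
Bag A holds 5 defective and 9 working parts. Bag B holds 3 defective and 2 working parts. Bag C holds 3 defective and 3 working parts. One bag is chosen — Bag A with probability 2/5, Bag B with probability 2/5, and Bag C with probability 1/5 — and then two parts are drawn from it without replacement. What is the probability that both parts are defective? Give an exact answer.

From Bag A: P(both defective) = (5/14)(4/13) = 10/91.
From Bag B: P(both defective) = (3/5)(2/4) = 3/10.
From Bag C: P(both defective) = (3/6)(2/5) = 1/5.
Total probability = (2/5)(10/91) + (2/5)(3/10) + (1/5)(1/5) = 464/2275.

464/2275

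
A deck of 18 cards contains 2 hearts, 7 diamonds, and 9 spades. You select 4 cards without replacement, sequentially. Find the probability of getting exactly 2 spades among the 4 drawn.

One ordering (spades drawn first) has probability 9/18 × 8/17 × 9/16 × 8/15 = 5184/73440 = 6/85.
There are C(4,2) = 6 such orderings, each equally likely, so P = 6 × 6/85 = 36/85.

36/85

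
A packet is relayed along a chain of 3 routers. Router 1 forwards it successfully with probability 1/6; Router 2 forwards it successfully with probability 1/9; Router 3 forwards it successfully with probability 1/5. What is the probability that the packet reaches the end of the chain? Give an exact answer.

1/270

Multiplying along the chain,
P = 1/6 × 1/9 × 1/5 = 1/270.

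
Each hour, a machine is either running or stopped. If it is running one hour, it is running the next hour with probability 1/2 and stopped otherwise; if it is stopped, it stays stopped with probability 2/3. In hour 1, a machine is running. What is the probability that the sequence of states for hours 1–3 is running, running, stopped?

Hour 1 is given. For each transition, use the conditional probability from the current state:
P(running | running) = 1/2; P(stopped | running) = 1/2.
P = 1/2 × 1/2 = 1/4.

1/4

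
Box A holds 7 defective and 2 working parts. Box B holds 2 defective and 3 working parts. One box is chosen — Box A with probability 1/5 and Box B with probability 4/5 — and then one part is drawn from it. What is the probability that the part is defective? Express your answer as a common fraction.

107/225

From Box A: P(defective) = 7/9.
From Box B: P(defective) = 2/5.
Total probability = (1/5)(7/9) + (4/5)(2/5) = 107/225.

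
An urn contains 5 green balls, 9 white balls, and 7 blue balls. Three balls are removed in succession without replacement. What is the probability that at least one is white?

P(no white) = 12/21 × 11/20 × 10/19 = 1320/7980 = 22/133.
P(at least one) = 1 − 22/133 = 111/133.

111/133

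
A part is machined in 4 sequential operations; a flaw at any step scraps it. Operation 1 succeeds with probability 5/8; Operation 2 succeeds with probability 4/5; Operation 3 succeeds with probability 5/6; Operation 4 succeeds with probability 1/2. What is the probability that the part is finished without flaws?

5/24

The events are sequential, so multiply the conditional probabilities:
P = 5/8 × 4/5 × 5/6 × 1/2 = 100/480 = 5/24.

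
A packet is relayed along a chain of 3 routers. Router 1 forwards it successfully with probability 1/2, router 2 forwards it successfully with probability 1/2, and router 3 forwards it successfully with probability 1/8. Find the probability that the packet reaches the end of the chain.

The events are sequential, so multiply the conditional probabilities:
P = 1/2 × 1/2 × 1/8 = 1/32.

1/32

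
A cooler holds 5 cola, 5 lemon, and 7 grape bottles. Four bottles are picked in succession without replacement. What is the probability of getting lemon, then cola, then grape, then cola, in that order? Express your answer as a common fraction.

Multiply the probability of each draw given the previous ones:
P = 5/17 × 5/16 × 7/15 × 4/14 = 700/57120 = 5/408.

5/408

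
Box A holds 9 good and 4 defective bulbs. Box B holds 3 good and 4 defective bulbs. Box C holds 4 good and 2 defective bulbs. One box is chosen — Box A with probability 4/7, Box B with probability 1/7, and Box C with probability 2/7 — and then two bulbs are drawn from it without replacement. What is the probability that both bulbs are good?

From Box A: P(both good) = (9/13)(8/12) = 6/13.
From Box B: P(both good) = (3/7)(2/6) = 1/7.
From Box C: P(both good) = (4/6)(3/5) = 2/5.
Total probability = (4/7)(6/13) + (1/7)(1/7) + (2/7)(2/5) = 1269/3185.

1269/3185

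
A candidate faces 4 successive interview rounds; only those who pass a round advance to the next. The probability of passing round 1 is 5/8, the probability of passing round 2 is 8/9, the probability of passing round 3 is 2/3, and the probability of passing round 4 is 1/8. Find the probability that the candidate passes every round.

Each stage is reached only if all earlier stages succeed, so
P = 5/8 × 8/9 × 2/3 × 1/8 = 80/1728 = 5/108.

5/108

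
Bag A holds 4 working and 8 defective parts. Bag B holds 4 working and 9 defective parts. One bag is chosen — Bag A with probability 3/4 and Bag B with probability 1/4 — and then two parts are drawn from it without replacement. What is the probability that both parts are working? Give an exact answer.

25/286

From Bag A: P(both working) = (4/12)(3/11) = 1/11.
From Bag B: P(both working) = (4/13)(3/12) = 1/13.
Total probability = (3/4)(1/11) + (1/4)(1/13) = 25/286.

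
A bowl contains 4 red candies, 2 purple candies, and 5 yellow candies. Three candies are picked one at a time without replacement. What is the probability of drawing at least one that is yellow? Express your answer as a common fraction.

P(no yellow) = 6/11 × 5/10 × 4/9 = 120/990 = 4/33.
P(at least one) = 1 − 4/33 = 29/33.

29/33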